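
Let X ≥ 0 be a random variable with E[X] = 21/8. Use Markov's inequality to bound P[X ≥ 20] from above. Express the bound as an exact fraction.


μ = E[X] = 21/8, a = 20.
Markov: P[X ≥ 20] ≤ μ/a = (21/8)/20 = 21/160.
Numerically: ≈ 0.131.
(Since a = 20 > μ = 2.625, the bound 21/160 is < 1 and informative.)

P[X ≥ 20] ≤ 21/160 ≈ 0.131.


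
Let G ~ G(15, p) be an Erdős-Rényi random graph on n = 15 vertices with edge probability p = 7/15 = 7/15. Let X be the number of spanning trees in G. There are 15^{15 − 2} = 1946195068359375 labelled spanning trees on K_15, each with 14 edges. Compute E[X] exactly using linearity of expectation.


K_15 has 15^{15 − 2} = 1946195068359375 labelled spanning trees.
For each such spanning tree H, let X_H = 1 if all 14 edges of H are present in G. Then P[X_H = 1] = p^{14} = (7/15)^{14} = 678223072849/29192926025390625.
By linearity of expectation: E[X] = Σ_H E[X_H] = 1946195068359375 · p^{14} = 1946195068359375 · 678223072849/29192926025390625 = 678223072849/15.
Numerically: E[X] ≈ 4.5215e+10.

E[X] = 1946195068359375 · (7/15)^{14} = 678223072849/15 ≈ 4.5215e+10.


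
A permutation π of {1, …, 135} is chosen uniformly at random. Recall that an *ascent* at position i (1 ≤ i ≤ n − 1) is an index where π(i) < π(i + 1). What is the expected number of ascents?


Write X = Σ X_I over i = 1, …, 134, with X_I the indicator of one ascent.
There are 134 indicators.
For each fixed i, the pair (π(i), π(i+1)) is a uniformly random ordered pair of distinct values from {1, …, 135}; by symmetry P[π(i) < π(i+1)] = 1/2.
By linearity: E[X] = 134 · (1/2) = (135 − 1) · (1/2) = 67 ≈ 67.0000.

E[X] = 67 = 67.0000.


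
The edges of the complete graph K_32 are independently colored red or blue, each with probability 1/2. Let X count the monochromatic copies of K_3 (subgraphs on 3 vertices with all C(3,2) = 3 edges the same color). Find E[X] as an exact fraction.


Let X = Σ_S X_S over the C(32, 3) = 4960 subsets S of size 3, where X_S = 1 if the K_3 on S is monochromatic.
For a fixed S, the K_3 on S has C(3, 2) = 3 edges. P[all 3 edges red] = (1/2)^3, and likewise for blue, so P[monochromatic] = 2·(1/2)^3 = 2^{1 − 3} = 1/4.
By linearity of expectation: E[X] = C(32, 3) · 2^{1 − 3} = 4960 · 1/4 = 1240.
Numerically: E[X] ≈ 1240.0000.

E[X] = C(32,3)·2^(1−C(3,2)) = 1240 ≈ 1240.0000.


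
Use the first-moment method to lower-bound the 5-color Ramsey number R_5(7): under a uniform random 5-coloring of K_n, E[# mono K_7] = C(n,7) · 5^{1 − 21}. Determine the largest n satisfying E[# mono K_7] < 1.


We need C(n, 7) · 5^{1 − 21} < 1, i.e. C(n, 7) < 5^{21 − 1} = 95367431640625.
Check values of n near the boundary:
  n = 337: C(337, 7) = 91989916924632; 91989916924632 < 95367431640625? YES
  n = 338: C(338, 7) = 93935323022736; 93935323022736 < 95367431640625? YES
  n = 339: C(339, 7) = 95915887062372; 95915887062372 < 95367431640625? NO
  n = 340: C(340, 7) = 97932136940560; 97932136940560 < 95367431640625? NO
The largest n with C(n, 7) < 95367431640625 is n = 338 (where E[X] = 93935323022736/95367431640625 ≈ 0.984983). Hence R_5(7) > 338, i.e. R_5(7) ≥ 339.

Largest n = 338; hence R_5(7) > 338.


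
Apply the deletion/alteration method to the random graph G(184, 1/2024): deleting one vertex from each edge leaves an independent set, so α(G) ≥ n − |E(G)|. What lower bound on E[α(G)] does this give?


E[|E(G)|] = C(184, 2)·p = 16836 · (1/2024) = 183/22.
E[α(G)] ≥ n − E[|E(G)|] = 184 − 183/22 = 3865/22.
Numerically: ≈ 175.6818.
(This is only a lower bound; the true E[α(G)] may be larger.)

E[α(G)] ≥ 3865/22 ≈ 175.6818.


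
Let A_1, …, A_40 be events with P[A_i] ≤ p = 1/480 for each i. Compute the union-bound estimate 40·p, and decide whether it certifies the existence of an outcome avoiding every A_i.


Union bound: P[∪_{i=1}^{40} A_i] ≤ Σ_i P[A_i] ≤ 40·p = 40·(1/480) = 1/12.
Numerically: 1/12 ≈ 0.0833333.
Is 1/12 < 1? YES.
Since P[∪ A_i] ≤ 1/12 < 1, the complement has P[∩ A_i^c] ≥ 1 − 1/12 = 11/12 > 0, so some outcome avoids every A_i.

40·p = 1/12 ≈ 0.0833333; existence CERTIFIED by the union bound.


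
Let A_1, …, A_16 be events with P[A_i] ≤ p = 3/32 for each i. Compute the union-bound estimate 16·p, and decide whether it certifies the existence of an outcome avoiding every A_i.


Union bound: P[∪_{i=1}^{16} A_i] ≤ Σ_i P[A_i] ≤ 16·p = 16·(3/32) = 3/2.
Numerically: 3/2 ≈ 1.5000.
Is 3/2 < 1? NO.
Since the bound 3/2 is ≥ 1, the union bound is uninformative here; it does NOT by itself certify existence.

16·p = 3/2 ≈ 1.5000; existence NOT certified by the union bound.


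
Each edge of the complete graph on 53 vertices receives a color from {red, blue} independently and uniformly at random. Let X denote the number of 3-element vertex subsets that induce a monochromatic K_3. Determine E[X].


Let X = Σ_S X_S over the C(53, 3) = 23426 subsets S of size 3, where X_S = 1 if the K_3 on S is monochromatic.
For a fixed S, the K_3 on S has C(3, 2) = 3 edges. P[all 3 edges red] = (1/2)^3, and likewise for blue, so P[monochromatic] = 2·(1/2)^3 = 2^{1 − 3} = 1/4.
Summing: E[X] = C(53, 3) · 2^{1 − 3} = 23426 · 1/4 = 11713/2.
Numerically: E[X] ≈ 5856.500000.

E[X] = C(53,3)·2^(1−C(3,2)) = 11713/2 ≈ 5856.500000.


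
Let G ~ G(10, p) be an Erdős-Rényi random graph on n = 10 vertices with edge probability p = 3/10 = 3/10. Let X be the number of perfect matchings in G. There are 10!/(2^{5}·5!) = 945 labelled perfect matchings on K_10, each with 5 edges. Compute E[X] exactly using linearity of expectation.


K_10 has 10!/(2^{5}·5!) = 945 labelled perfect matchings.
For each such perfect matching H, let X_H = 1 if all 5 edges of H are present in G. Then P[X_H = 1] = p^{5} = (3/10)^{5} = 243/100000.
By linearity of expectation: E[X] = Σ_H E[X_H] = 945 · p^{5} = 945 · 243/100000 = 45927/20000.
Numerically: E[X] ≈ 2.2963.

E[X] = 945 · (3/10)^{5} = 45927/20000 ≈ 2.2963.


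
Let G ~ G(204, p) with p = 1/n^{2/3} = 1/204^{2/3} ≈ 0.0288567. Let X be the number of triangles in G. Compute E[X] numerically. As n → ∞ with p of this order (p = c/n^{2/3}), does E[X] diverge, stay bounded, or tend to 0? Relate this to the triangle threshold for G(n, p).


Number of potential triangles: C(204, 3) = 1394204.
Each occurs with probability p³ ≈ (0.0288567)³ ≈ 2.40292195e-05.
By linearity: E[X] = C(204, 3)·p³ ≈ 1394204 · 2.40292195e-05 ≈ 33.501634.
Since α = 2/3 < 1, p = c/n^{2/3} ≫ 1/n is above the triangle threshold p ~ 1/n. Asymptotically E[X] ~ (c³/6)·n^{3(1−α)} = (1³/6)·n^{1} → ∞; triangles are abundant w.h.p.

E[X] ≈ 33.501634; in regime p = Θ(1/n^{2/3}) E[X] diverges (above the triangle threshold p ~ 1/n).


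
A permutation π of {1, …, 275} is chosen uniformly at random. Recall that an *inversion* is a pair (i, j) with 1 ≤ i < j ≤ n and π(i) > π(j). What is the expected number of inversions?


Write X = Σ X_I over the C(275, 2) = 37675 pairs i < j, with X_I the indicator of one inversion.
There are 37675 indicators.
For each fixed pair i < j, the values π(i) and π(j) are two distinct elements of {1, …, 275} in uniformly random order; by symmetry P[π(i) > π(j)] = 1/2.
By linearity: E[X] = 37675 · (1/2) = C(275, 2) · (1/2) = 37675/2 = 37675/2 ≈ 18837.500.

E[X] = 37675/2 = 18837.500.


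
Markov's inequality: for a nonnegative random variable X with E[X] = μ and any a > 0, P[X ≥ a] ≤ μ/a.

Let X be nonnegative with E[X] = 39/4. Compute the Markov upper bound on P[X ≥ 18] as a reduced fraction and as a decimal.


μ = E[X] = 39/4, a = 18.
Markov: P[X ≥ 18] ≤ μ/a = (39/4)/18 = 13/24.
Numerically: ≈ 0.542.
(Since a = 18 > μ = 9.750, the bound 13/24 is < 1 and informative.)

P[X ≥ 18] ≤ 13/24 ≈ 0.542.


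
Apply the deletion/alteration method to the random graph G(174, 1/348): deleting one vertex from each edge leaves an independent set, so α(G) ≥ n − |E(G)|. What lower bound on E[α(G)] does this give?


E[|E(G)|] = C(174, 2)·p = 15051 · (1/348) = 173/4.
E[α(G)] ≥ n − E[|E(G)|] = 174 − 173/4 = 523/4.
Numerically: ≈ 130.750.
(This is only a lower bound; the true E[α(G)] may be larger.)

E[α(G)] ≥ 523/4 ≈ 130.750.


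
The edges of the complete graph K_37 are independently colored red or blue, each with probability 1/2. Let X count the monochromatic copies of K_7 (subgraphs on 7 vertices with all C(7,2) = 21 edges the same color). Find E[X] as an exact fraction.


Let X = Σ_S X_S over the C(37, 7) = 10295472 subsets S of size 7, where X_S = 1 if the K_7 on S is monochromatic.
For a fixed S, the K_7 on S has C(7, 2) = 21 edges. P[all 21 edges red] = (1/2)^21, and likewise for blue, so P[monochromatic] = 2·(1/2)^21 = 2^{1 − 21} = 1/1048576.
By linearity of expectation: E[X] = C(37, 7) · 2^{1 − 21} = 10295472 · 1/1048576 = 643467/65536.
Numerically: E[X] ≈ 9.81853.

E[X] = C(37,7)·2^(1−C(7,2)) = 643467/65536 ≈ 9.81853.


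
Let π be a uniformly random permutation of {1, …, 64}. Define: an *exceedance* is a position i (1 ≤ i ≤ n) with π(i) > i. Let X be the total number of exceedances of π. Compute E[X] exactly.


Write X = Σ_{i=1}^{64} X_i, where X_i = 1_{π(i) > i}.
For each fixed i, π(i) is uniform over {1, …, 64} (marginal of a uniform permutation), so P[π(i) > i] = (n − i)/n. Summing: Σ_{i=1}^{64} (n − i)/n = (0 + 1 + … + 63)/64 = 64(64 − 1)/(2·64) = (64 − 1)/2.
Hence E[X] = Σ_{i=1}^{64} (64 − i)/64 = 63/2 ≈ 31.500.

E[X] = 63/2 = 31.500.


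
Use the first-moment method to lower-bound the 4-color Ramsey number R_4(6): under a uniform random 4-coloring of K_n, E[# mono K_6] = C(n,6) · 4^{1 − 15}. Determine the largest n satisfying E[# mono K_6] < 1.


We need C(n, 6) · 4^{1 − 15} < 1, i.e. C(n, 6) < 4^{15 − 1} = 268435456.
Check values of n near the boundary:
  n = 76: C(76, 6) = 218618940; 218618940 < 268435456? YES
  n = 77: C(77, 6) = 237093780; 237093780 < 268435456? YES
  n = 78: C(78, 6) = 256851595; 256851595 < 268435456? YES
  n = 79: C(79, 6) = 277962685; 277962685 < 268435456? NO
  n = 80: C(80, 6) = 300500200; 300500200 < 268435456? NO
The largest n with C(n, 6) < 268435456 is n = 78 (where E[X] = 256851595/268435456 ≈ 0.956847). Hence R_4(6) > 78, i.e. R_4(6) ≥ 79.

Largest n = 78; hence R_4(6) > 78.


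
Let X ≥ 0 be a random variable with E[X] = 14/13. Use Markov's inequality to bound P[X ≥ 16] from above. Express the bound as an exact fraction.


μ = E[X] = 14/13, a = 16.
Markov: P[X ≥ 16] ≤ μ/a = (14/13)/16 = 7/104.
Numerically: ≈ 0.067.
(Since a = 16 > μ = 1.077, the bound 7/104 is < 1 and informative.)

P[X ≥ 16] ≤ 7/104 ≈ 0.067.


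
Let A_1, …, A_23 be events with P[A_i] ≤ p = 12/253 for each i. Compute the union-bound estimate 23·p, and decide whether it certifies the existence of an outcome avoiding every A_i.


Union bound: P[∪_{i=1}^{23} A_i] ≤ Σ_i P[A_i] ≤ 23·p = 23·(12/253) = 12/11.
Numerically: 12/11 ≈ 1.0909091.
Is 12/11 < 1? NO.
Since the bound 12/11 is ≥ 1, the union bound is uninformative here; it does NOT by itself certify existence.

23·p = 12/11 ≈ 1.0909091; existence NOT certified by the union bound.


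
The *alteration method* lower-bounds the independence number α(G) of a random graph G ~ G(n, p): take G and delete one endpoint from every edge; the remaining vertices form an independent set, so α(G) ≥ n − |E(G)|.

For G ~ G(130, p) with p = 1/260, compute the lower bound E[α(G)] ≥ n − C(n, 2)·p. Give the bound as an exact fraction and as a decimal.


E[|E(G)|] = C(130, 2)·p = 8385 · (1/260) = 129/4.
E[α(G)] ≥ n − E[|E(G)|] = 130 − 129/4 = 391/4.
Numerically: ≈ 97.750.
(This is only a lower bound; the true E[α(G)] may be larger.)

E[α(G)] ≥ 391/4 ≈ 97.750.


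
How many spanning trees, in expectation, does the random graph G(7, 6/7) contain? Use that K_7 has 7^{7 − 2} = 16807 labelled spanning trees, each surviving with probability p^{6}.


K_7 has 7^{7 − 2} = 16807 labelled spanning trees.
For each such spanning tree H, let X_H = 1 if all 6 edges of H are present in G. Then P[X_H = 1] = p^{6} = (6/7)^{6} = 46656/117649.
By linearity: E[X] = Σ_H E[X_H] = 16807 · p^{6} = 16807 · 46656/117649 = 46656/7.
Numerically: E[X] ≈ 6665.

E[X] = 16807 · (6/7)^{6} = 46656/7 ≈ 6665.


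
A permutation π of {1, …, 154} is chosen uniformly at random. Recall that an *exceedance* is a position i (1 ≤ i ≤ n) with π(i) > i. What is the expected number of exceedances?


Write X = Σ_{i=1}^{154} X_i, where X_i = 1_{π(i) > i}.
For each fixed i, π(i) is uniform over {1, …, 154} (marginal of a uniform permutation), so P[π(i) > i] = (n − i)/n. Summing: Σ_{i=1}^{154} (n − i)/n = (0 + 1 + … + 153)/154 = 154(154 − 1)/(2·154) = (154 − 1)/2.
Hence E[X] = Σ_{i=1}^{154} (154 − i)/154 = 153/2 ≈ 76.500.

E[X] = 153/2 = 76.500.


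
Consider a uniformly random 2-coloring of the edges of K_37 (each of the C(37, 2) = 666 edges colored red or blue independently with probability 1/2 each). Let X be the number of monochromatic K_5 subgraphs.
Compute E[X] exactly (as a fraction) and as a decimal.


Let X = Σ_S X_S over the C(37, 5) = 435897 subsets S of size 5, where X_S = 1 if the K_5 on S is monochromatic.
For a fixed S, the K_5 on S has C(5, 2) = 10 edges. P[all 10 edges red] = (1/2)^10, and likewise for blue, so P[monochromatic] = 2·(1/2)^10 = 2^{1 − 10} = 1/512.
Summing: E[X] = C(37, 5) · 2^{1 − 10} = 435897 · 1/512 = 435897/512.
Numerically: E[X] ≈ 851.361328.

E[X] = C(37,5)·2^(1−C(5,2)) = 435897/512 ≈ 851.361328.


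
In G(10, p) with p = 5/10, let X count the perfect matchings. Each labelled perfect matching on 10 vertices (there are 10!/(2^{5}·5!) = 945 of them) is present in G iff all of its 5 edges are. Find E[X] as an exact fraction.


K_10 has 10!/(2^{5}·5!) = 945 labelled perfect matchings.
For each such perfect matching H, let X_H = 1 if all 5 edges of H are present in G. Then P[X_H = 1] = p^{5} = (1/2)^{5} = 1/32.
By linearity: E[X] = Σ_H E[X_H] = 945 · p^{5} = 945 · 1/32 = 945/32.
Numerically: E[X] ≈ 29.53.

E[X] = 945 · (1/2)^{5} = 945/32 ≈ 29.53.


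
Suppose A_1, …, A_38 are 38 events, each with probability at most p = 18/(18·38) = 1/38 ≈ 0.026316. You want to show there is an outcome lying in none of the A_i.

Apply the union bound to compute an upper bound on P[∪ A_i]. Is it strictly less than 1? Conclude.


Union bound: P[∪_{i=1}^{38} A_i] ≤ Σ_i P[A_i] ≤ 38·p = 38·(1/38) = 1.
Numerically: 1 ≈ 1.000000.
Is 1 < 1? NO.
Since the bound 1 is ≥ 1, the union bound is uninformative here; it does NOT by itself certify existence.

38·p = 1 ≈ 1.000000; existence NOT certified by the union bound.


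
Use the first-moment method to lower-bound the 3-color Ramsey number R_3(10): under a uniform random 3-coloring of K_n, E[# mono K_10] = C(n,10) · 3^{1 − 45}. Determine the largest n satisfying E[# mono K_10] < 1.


We need C(n, 10) · 3^{1 − 45} < 1, i.e. C(n, 10) < 3^{45 − 1} = 984770902183611232881.
Check values of n near the boundary:
  n = 572: C(572, 10) = 954640815642161682606; 954640815642161682606 < 984770902183611232881? YES
  n = 573: C(573, 10) = 971597135635805762226; 971597135635805762226 < 984770902183611232881? YES
  n = 574: C(574, 10) = 988824035203816502691; 988824035203816502691 < 984770902183611232881? NO
  n = 575: C(575, 10) = 1006325345561406175305; 1006325345561406175305 < 984770902183611232881? NO
  n = 576: C(576, 10) = 1024104945306307344480; 1024104945306307344480 < 984770902183611232881? NO
The largest n with C(n, 10) < 984770902183611232881 is n = 573 (where E[X] = 35985079097622435638/36472996377170786403 ≈ 0.986623). Hence R_3(10) > 573, i.e. R_3(10) ≥ 574.

Largest n = 573; hence R_3(10) > 573.


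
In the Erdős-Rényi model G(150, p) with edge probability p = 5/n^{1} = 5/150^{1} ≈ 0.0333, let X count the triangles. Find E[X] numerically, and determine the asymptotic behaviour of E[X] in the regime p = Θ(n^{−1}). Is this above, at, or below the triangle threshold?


Number of potential triangles: C(150, 3) = 551300.
Each occurs with probability p³ ≈ (0.0333)³ ≈ 3.70370e-05.
By linearity: E[X] = C(150, 3)·p³ ≈ 551300 · 3.70370e-05 ≈ 20.419.
Here α = 1, so p = 5/n is exactly at the triangle threshold p ~ 1/n. Asymptotically E[X] → c³/6 = 5³/6 = 125/6 ≈ 20.833, a bounded constant. In this regime the triangle count is asymptotically Poisson(c³/6).

E[X] ≈ 20.419; in regime p = Θ(1/n^{1}) E[X] stays bounded (at the triangle threshold p ~ 1/n).


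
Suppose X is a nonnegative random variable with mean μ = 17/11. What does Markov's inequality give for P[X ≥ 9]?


μ = E[X] = 17/11, a = 9.
Markov: P[X ≥ 9] ≤ μ/a = (17/11)/9 = 17/99.
Numerically: ≈ 0.171717.
(Since a = 9 > μ = 1.545455, the bound 17/99 is < 1 and informative.)

P[X ≥ 9] ≤ 17/99 ≈ 0.171717.


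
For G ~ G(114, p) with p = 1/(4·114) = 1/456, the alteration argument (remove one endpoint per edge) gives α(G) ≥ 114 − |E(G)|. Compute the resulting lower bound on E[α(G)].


E[|E(G)|] = C(114, 2)·p = 6441 · (1/456) = 113/8.
E[α(G)] ≥ n − E[|E(G)|] = 114 − 113/8 = 799/8.
Numerically: ≈ 99.87500.
(This is only a lower bound; the true E[α(G)] may be larger.)

E[α(G)] ≥ 799/8 ≈ 99.87500.


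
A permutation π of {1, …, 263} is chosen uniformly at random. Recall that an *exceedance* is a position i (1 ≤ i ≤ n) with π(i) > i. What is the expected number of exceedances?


Write X = Σ_{i=1}^{263} X_i, where X_i = 1_{π(i) > i}.
For each fixed i, π(i) is uniform over {1, …, 263} (marginal of a uniform permutation), so P[π(i) > i] = (n − i)/n. Summing: Σ_{i=1}^{263} (n − i)/n = (0 + 1 + … + 262)/263 = 263(263 − 1)/(2·263) = (263 − 1)/2.
Hence E[X] = Σ_{i=1}^{263} (263 − i)/263 = 131 ≈ 131.0000.

E[X] = 131 = 131.0000.


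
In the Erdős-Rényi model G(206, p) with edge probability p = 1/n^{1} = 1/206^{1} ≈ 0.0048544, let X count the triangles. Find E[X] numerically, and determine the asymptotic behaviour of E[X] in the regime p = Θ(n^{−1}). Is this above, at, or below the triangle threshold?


Number of potential triangles: C(206, 3) = 1435820.
Each occurs with probability p³ ≈ (0.0048544)³ ≈ 1.1439271e-07.
By linearity: E[X] = C(206, 3)·p³ ≈ 1435820 · 1.1439271e-07 ≈ 0.16425.
Here α = 1, so p = 1/n is exactly at the triangle threshold p ~ 1/n. Asymptotically E[X] → c³/6 = 1³/6 = 1/6 ≈ 0.16667, a bounded constant. In this regime the triangle count is asymptotically Poisson(c³/6).

E[X] ≈ 0.16425; in regime p = Θ(1/n^{1}) E[X] stays bounded (at the triangle threshold p ~ 1/n).


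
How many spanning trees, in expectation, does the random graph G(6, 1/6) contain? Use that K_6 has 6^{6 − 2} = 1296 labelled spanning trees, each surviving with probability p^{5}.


K_6 has 6^{6 − 2} = 1296 labelled spanning trees.
For each such spanning tree H, let X_H = 1 if all 5 edges of H are present in G. Then P[X_H = 1] = p^{5} = (1/6)^{5} = 1/7776.
By linearity of expectation: E[X] = Σ_H E[X_H] = 1296 · p^{5} = 1296 · 1/7776 = 1/6.
Numerically: E[X] ≈ 0.167.

E[X] = 1296 · (1/6)^{5} = 1/6 ≈ 0.167.


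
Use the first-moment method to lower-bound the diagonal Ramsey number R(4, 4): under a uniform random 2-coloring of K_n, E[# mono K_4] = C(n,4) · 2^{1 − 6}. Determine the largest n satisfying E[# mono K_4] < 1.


We need C(n, 4) · 2^{1 − 6} < 1, i.e. C(n, 4) < 2^{6 − 1} = 32.
Check values of n near the boundary:
  n = 4: C(4, 4) = 1; 1 < 32? YES
  n = 5: C(5, 4) = 5; 5 < 32? YES
  n = 6: C(6, 4) = 15; 15 < 32? YES
  n = 7: C(7, 4) = 35; 35 < 32? NO
The largest n with C(n, 4) < 32 is n = 6 (where E[X] = 15/32 ≈ 0.469). Hence R(4, 4) > 6, i.e. R(4, 4) ≥ 7.

Largest n = 6; hence R(4, 4) > 6.


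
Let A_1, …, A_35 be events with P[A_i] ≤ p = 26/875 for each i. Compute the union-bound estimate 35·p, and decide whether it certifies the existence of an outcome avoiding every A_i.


Union bound: P[∪_{i=1}^{35} A_i] ≤ Σ_i P[A_i] ≤ 35·p = 35·(26/875) = 26/25.
Numerically: 26/25 ≈ 1.0400.
Is 26/25 < 1? NO.
Since the bound 26/25 is ≥ 1, the union bound is uninformative here; it does NOT by itself certify existence.

35·p = 26/25 ≈ 1.0400; existence NOT certified by the union bound.


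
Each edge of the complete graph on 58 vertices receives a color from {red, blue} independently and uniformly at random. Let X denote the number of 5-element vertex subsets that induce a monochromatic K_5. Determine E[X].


Let X = Σ_S X_S over the C(58, 5) = 4582116 subsets S of size 5, where X_S = 1 if the K_5 on S is monochromatic.
For a fixed S, the K_5 on S has C(5, 2) = 10 edges. P[all 10 edges red] = (1/2)^10, and likewise for blue, so P[monochromatic] = 2·(1/2)^10 = 2^{1 − 10} = 1/512.
Summing: E[X] = C(58, 5) · 2^{1 − 10} = 4582116 · 1/512 = 1145529/128.
Numerically: E[X] ≈ 8949.44531.

E[X] = C(58,5)·2^(1−C(5,2)) = 1145529/128 ≈ 8949.44531.


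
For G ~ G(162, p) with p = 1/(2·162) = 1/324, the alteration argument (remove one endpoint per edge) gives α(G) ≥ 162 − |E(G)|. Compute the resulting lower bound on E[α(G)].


E[|E(G)|] = C(162, 2)·p = 13041 · (1/324) = 161/4.
E[α(G)] ≥ n − E[|E(G)|] = 162 − 161/4 = 487/4.
Numerically: ≈ 121.750000.
(This is only a lower bound; the true E[α(G)] may be larger.)

E[α(G)] ≥ 487/4 ≈ 121.750000.


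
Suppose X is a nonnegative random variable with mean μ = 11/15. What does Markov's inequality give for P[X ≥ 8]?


μ = E[X] = 11/15, a = 8.
Markov: P[X ≥ 8] ≤ μ/a = (11/15)/8 = 11/120.
Numerically: ≈ 0.091667.
(Since a = 8 > μ = 0.733333, the bound 11/120 is < 1 and informative.)

P[X ≥ 8] ≤ 11/120 ≈ 0.091667.


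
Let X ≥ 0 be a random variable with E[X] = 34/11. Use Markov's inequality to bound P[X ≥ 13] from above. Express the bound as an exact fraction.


μ = E[X] = 34/11, a = 13.
Markov: P[X ≥ 13] ≤ μ/a = (34/11)/13 = 34/143.
Numerically: ≈ 0.237762.
(Since a = 13 > μ = 3.090909, the bound 34/143 is < 1 and informative.)

P[X ≥ 13] ≤ 34/143 ≈ 0.237762.


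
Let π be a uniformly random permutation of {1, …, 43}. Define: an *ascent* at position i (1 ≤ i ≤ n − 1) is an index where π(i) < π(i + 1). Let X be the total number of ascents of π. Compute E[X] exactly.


Write X = Σ X_I over i = 1, …, 42, with X_I the indicator of one ascent.
There are 42 indicators.
For each fixed i, the pair (π(i), π(i+1)) is a uniformly random ordered pair of distinct values from {1, …, 43}; by symmetry P[π(i) < π(i+1)] = 1/2.
By linearity: E[X] = 42 · (1/2) = (43 − 1) · (1/2) = 21 ≈ 21.00000.

E[X] = 21 = 21.00000.


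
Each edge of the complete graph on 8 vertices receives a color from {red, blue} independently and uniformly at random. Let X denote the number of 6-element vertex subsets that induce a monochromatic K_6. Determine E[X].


Let X = Σ_S X_S over the C(8, 6) = 28 subsets S of size 6, where X_S = 1 if the K_6 on S is monochromatic.
For a fixed S, the K_6 on S has C(6, 2) = 15 edges. P[all 15 edges red] = (1/2)^15, and likewise for blue, so P[monochromatic] = 2·(1/2)^15 = 2^{1 − 15} = 1/16384.
By linearity: E[X] = C(8, 6) · 2^{1 − 15} = 28 · 1/16384 = 7/4096.
Numerically: E[X] ≈ 0.00171.

E[X] = C(8,6)·2^(1−C(6,2)) = 7/4096 ≈ 0.00171.


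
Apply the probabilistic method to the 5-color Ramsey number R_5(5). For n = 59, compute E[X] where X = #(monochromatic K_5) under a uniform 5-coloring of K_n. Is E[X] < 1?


E[X] = C(59, 5) · 5^{1 − 10} = 5006386 · 5^{−9} = 5006386/1953125.
As a reduced fraction: E[X] = 5006386/1953125 ≈ 2.5632696.
Is E[X] < 1? NO.
Since E[X] ≥ 1, the first-moment bound is inconclusive at n = 59; it does NOT by itself certify R_5(5) > 59.

E[X] = 5006386/1953125 ≈ 2.5632696; E[X] ≥ 1; first-moment method inconclusive here.


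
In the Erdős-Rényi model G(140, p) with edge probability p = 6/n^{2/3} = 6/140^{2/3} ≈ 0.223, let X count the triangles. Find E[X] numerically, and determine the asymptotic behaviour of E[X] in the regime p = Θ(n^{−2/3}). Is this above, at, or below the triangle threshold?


Number of potential triangles: C(140, 3) = 447580.
Each occurs with probability p³ ≈ (0.223)³ ≈ 1.10204e-02.
By linearity: E[X] = C(140, 3)·p³ ≈ 447580 · 1.10204e-02 ≈ 4932.514.
Since α = 2/3 < 1, p = c/n^{2/3} ≫ 1/n is above the triangle threshold p ~ 1/n. Asymptotically E[X] ~ (c³/6)·n^{3(1−α)} = (6³/6)·n^{1} → ∞; triangles are abundant w.h.p.

E[X] ≈ 4932.514; in regime p = Θ(1/n^{2/3}) E[X] diverges (above the triangle threshold p ~ 1/n).


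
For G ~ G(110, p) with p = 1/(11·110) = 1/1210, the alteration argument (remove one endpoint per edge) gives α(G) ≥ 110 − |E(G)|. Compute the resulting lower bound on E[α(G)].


E[|E(G)|] = C(110, 2)·p = 5995 · (1/1210) = 109/22.
E[α(G)] ≥ n − E[|E(G)|] = 110 − 109/22 = 2311/22.
Numerically: ≈ 105.045455.
(This is only a lower bound; the true E[α(G)] may be larger.)

E[α(G)] ≥ 2311/22 ≈ 105.045455.


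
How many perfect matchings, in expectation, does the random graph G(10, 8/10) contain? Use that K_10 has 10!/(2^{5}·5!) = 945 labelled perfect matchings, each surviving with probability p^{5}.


K_10 has 10!/(2^{5}·5!) = 945 labelled perfect matchings.
For each such perfect matching H, let X_H = 1 if all 5 edges of H are present in G. Then P[X_H = 1] = p^{5} = (4/5)^{5} = 1024/3125.
By linearity: E[X] = Σ_H E[X_H] = 945 · p^{5} = 945 · 1024/3125 = 193536/625.
Numerically: E[X] ≈ 310.

E[X] = 945 · (4/5)^{5} = 193536/625 ≈ 310.


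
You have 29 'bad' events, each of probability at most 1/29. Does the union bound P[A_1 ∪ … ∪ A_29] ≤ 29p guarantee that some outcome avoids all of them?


Union bound: P[∪_{i=1}^{29} A_i] ≤ Σ_i P[A_i] ≤ 29·p = 29·(1/29) = 1.
Numerically: 1 ≈ 1.000.
Is 1 < 1? NO.
Since the bound 1 is ≥ 1, the union bound is uninformative here; it does NOT by itself certify existence.

29·p = 1 ≈ 1.000; existence NOT certified by the union bound.


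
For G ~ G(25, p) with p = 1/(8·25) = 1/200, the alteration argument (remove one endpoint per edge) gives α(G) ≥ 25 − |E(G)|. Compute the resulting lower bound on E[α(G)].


E[|E(G)|] = C(25, 2)·p = 300 · (1/200) = 3/2.
E[α(G)] ≥ n − E[|E(G)|] = 25 − 3/2 = 47/2.
Numerically: ≈ 23.50000.
(This is only a lower bound; the true E[α(G)] may be larger.)

E[α(G)] ≥ 47/2 ≈ 23.50000.


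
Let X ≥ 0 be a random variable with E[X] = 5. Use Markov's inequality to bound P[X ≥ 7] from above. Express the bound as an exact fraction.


μ = E[X] = 5, a = 7.
Markov: P[X ≥ 7] ≤ μ/a = (5)/7 = 5/7.
Numerically: ≈ 0.714.
(Since a = 7 > μ = 5.000, the bound 5/7 is < 1 and informative.)

P[X ≥ 7] ≤ 5/7 ≈ 0.714.


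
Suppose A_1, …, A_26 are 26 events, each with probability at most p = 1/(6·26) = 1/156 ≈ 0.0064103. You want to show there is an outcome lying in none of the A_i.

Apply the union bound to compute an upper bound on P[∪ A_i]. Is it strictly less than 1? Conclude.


Union bound: P[∪_{i=1}^{26} A_i] ≤ Σ_i P[A_i] ≤ 26·p = 26·(1/156) = 1/6.
Numerically: 1/6 ≈ 0.1666667.
Is 1/6 < 1? YES.
Since P[∪ A_i] ≤ 1/6 < 1, the complement has P[∩ A_i^c] ≥ 1 − 1/6 = 5/6 > 0, so some outcome avoids every A_i.

26·p = 1/6 ≈ 0.1666667; existence CERTIFIED by the union bound.


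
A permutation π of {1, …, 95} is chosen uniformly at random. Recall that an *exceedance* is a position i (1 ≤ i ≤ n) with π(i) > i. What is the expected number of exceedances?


Write X = Σ_{i=1}^{95} X_i, where X_i = 1_{π(i) > i}.
For each fixed i, π(i) is uniform over {1, …, 95} (marginal of a uniform permutation), so P[π(i) > i] = (n − i)/n. Summing: Σ_{i=1}^{95} (n − i)/n = (0 + 1 + … + 94)/95 = 95(95 − 1)/(2·95) = (95 − 1)/2.
Hence E[X] = Σ_{i=1}^{95} (95 − i)/95 = 47 ≈ 47.000000.

E[X] = 47 = 47.000000.


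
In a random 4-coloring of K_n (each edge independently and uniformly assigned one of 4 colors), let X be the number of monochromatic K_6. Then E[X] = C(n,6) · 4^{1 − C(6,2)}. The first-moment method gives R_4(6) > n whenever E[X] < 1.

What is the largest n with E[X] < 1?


We need C(n, 6) · 4^{1 − 15} < 1, i.e. C(n, 6) < 4^{15 − 1} = 268435456.
Check values of n near the boundary:
  n = 74: C(74, 6) = 185250786; 185250786 < 268435456? YES
  n = 75: C(75, 6) = 201359550; 201359550 < 268435456? YES
  n = 76: C(76, 6) = 218618940; 218618940 < 268435456? YES
  n = 77: C(77, 6) = 237093780; 237093780 < 268435456? YES
  n = 78: C(78, 6) = 256851595; 256851595 < 268435456? YES
  n = 79: C(79, 6) = 277962685; 277962685 < 268435456? NO
  n = 80: C(80, 6) = 300500200; 300500200 < 268435456? NO
The largest n with C(n, 6) < 268435456 is n = 78 (where E[X] = 256851595/268435456 ≈ 0.95685). Hence R_4(6) > 78, i.e. R_4(6) ≥ 79.

Largest n = 78; hence R_4(6) > 78.


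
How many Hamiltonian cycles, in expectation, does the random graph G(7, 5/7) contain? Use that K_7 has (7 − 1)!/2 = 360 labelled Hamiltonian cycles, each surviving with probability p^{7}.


K_7 has (7 − 1)!/2 = 360 labelled Hamiltonian cycles.
For each such Hamiltonian cycle H, let X_H = 1 if all 7 edges of H are present in G. Then P[X_H = 1] = p^{7} = (5/7)^{7} = 78125/823543.
By linearity: E[X] = Σ_H E[X_H] = 360 · p^{7} = 360 · 78125/823543 = 28125000/823543.
Numerically: E[X] ≈ 34.151.

E[X] = 360 · (5/7)^{7} = 28125000/823543 ≈ 34.151.


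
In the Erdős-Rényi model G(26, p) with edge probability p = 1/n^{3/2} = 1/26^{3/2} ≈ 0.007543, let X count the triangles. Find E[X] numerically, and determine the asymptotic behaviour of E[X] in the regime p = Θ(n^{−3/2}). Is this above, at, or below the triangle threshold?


Number of potential triangles: C(26, 3) = 2600.
Each occurs with probability p³ ≈ (0.007543)³ ≈ 4.291607e-07.
By linearity: E[X] = C(26, 3)·p³ ≈ 2600 · 4.291607e-07 ≈ 0.0011.
Since α = 3/2 > 1, p = c/n^{3/2} = o(1/n) is below the triangle threshold p ~ 1/n. Asymptotically E[X] ~ (c³/6)·n^{3(1−α)} = (1³/6)·n^{-1.5} → 0, so by Markov's inequality G has no triangles w.h.p.

E[X] ≈ 0.0011; in regime p = Θ(1/n^{3/2}) E[X] tends to 0 (below the triangle threshold p ~ 1/n).


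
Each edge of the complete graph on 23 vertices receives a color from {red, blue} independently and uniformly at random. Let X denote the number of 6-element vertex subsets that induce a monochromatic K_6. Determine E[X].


Let X = Σ_S X_S over the C(23, 6) = 100947 subsets S of size 6, where X_S = 1 if the K_6 on S is monochromatic.
For a fixed S, the K_6 on S has C(6, 2) = 15 edges. P[all 15 edges red] = (1/2)^15, and likewise for blue, so P[monochromatic] = 2·(1/2)^15 = 2^{1 − 15} = 1/16384.
By linearity of expectation: E[X] = C(23, 6) · 2^{1 − 15} = 100947 · 1/16384 = 100947/16384.
Numerically: E[X] ≈ 6.161316.

E[X] = C(23,6)·2^(1−C(6,2)) = 100947/16384 ≈ 6.161316.


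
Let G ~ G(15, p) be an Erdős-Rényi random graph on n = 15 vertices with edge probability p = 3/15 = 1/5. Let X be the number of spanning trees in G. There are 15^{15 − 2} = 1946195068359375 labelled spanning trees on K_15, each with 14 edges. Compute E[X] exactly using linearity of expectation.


K_15 has 15^{15 − 2} = 1946195068359375 labelled spanning trees.
For each such spanning tree H, let X_H = 1 if all 14 edges of H are present in G. Then P[X_H = 1] = p^{14} = (1/5)^{14} = 1/6103515625.
By linearity: E[X] = Σ_H E[X_H] = 1946195068359375 · p^{14} = 1946195068359375 · 1/6103515625 = 1594323/5.
Numerically: E[X] ≈ 318865.

E[X] = 1946195068359375 · (1/5)^{14} = 1594323/5 ≈ 318865.


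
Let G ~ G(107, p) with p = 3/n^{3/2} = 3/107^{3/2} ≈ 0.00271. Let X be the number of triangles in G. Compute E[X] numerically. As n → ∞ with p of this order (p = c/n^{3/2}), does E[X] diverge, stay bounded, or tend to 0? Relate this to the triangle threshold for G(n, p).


Number of potential triangles: C(107, 3) = 198485.
Each occurs with probability p³ ≈ (0.00271)³ ≈ 1.99130e-08.
By linearity: E[X] = C(107, 3)·p³ ≈ 198485 · 1.99130e-08 ≈ 0.004.
Since α = 3/2 > 1, p = c/n^{3/2} = o(1/n) is below the triangle threshold p ~ 1/n. Asymptotically E[X] ~ (c³/6)·n^{3(1−α)} = (3³/6)·n^{-1.5} → 0, so by Markov's inequality G has no triangles w.h.p.

E[X] ≈ 0.004; in regime p = Θ(1/n^{3/2}) E[X] tends to 0 (below the triangle threshold p ~ 1/n).


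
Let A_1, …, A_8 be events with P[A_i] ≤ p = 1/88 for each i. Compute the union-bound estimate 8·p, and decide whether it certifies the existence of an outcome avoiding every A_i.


Union bound: P[∪_{i=1}^{8} A_i] ≤ Σ_i P[A_i] ≤ 8·p = 8·(1/88) = 1/11.
Numerically: 1/11 ≈ 0.0909091.
Is 1/11 < 1? YES.
Since P[∪ A_i] ≤ 1/11 < 1, the complement has P[∩ A_i^c] ≥ 1 − 1/11 = 10/11 > 0, so some outcome avoids every A_i.

8·p = 1/11 ≈ 0.0909091; existence CERTIFIED by the union bound.


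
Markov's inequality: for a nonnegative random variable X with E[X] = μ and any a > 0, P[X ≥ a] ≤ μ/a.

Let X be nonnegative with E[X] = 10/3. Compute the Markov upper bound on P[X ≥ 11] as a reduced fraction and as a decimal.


μ = E[X] = 10/3, a = 11.
Markov: P[X ≥ 11] ≤ μ/a = (10/3)/11 = 10/33.
Numerically: ≈ 0.303.
(Since a = 11 > μ = 3.333, the bound 10/33 is < 1 and informative.)

P[X ≥ 11] ≤ 10/33 ≈ 0.303.


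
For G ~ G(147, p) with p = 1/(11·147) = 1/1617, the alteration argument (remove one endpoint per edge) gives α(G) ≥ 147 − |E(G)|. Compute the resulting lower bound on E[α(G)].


E[|E(G)|] = C(147, 2)·p = 10731 · (1/1617) = 73/11.
E[α(G)] ≥ n − E[|E(G)|] = 147 − 73/11 = 1544/11.
Numerically: ≈ 140.36364.
(This is only a lower bound; the true E[α(G)] may be larger.)

E[α(G)] ≥ 1544/11 ≈ 140.36364.


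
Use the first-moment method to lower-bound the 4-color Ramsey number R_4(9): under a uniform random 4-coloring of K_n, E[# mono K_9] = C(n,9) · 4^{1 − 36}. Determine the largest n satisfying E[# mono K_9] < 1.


We need C(n, 9) · 4^{1 − 36} < 1, i.e. C(n, 9) < 4^{36 − 1} = 1180591620717411303424.
Check values of n near the boundary:
  n = 909: C(909, 9) = 1122169012923711463931; 1122169012923711463931 < 1180591620717411303424? YES
  n = 910: C(910, 9) = 1133378248346922788210; 1133378248346922788210 < 1180591620717411303424? YES
  n = 911: C(911, 9) = 1144686900492291197405; 1144686900492291197405 < 1180591620717411303424? YES
  n = 912: C(912, 9) = 1156095740032081475120; 1156095740032081475120 < 1180591620717411303424? YES
  n = 913: C(913, 9) = 1167605542753639808390; 1167605542753639808390 < 1180591620717411303424? YES
  n = 914: C(914, 9) = 1179217089587653905932; 1179217089587653905932 < 1180591620717411303424? YES
  n = 915: C(915, 9) = 1190931166636537885130; 1190931166636537885130 < 1180591620717411303424? NO
  n = 916: C(916, 9) = 1202748565202942340440; 1202748565202942340440 < 1180591620717411303424? NO
The largest n with C(n, 9) < 1180591620717411303424 is n = 914 (where E[X] = 294804272396913476483/295147905179352825856 ≈ 0.9988357). Hence R_4(9) > 914, i.e. R_4(9) ≥ 915.

Largest n = 914; hence R_4(9) > 914.


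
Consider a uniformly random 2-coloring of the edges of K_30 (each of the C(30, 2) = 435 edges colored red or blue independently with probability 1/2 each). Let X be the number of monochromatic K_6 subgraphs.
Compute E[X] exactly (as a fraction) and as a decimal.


Let X = Σ_S X_S over the C(30, 6) = 593775 subsets S of size 6, where X_S = 1 if the K_6 on S is monochromatic.
For a fixed S, the K_6 on S has C(6, 2) = 15 edges. P[all 15 edges red] = (1/2)^15, and likewise for blue, so P[monochromatic] = 2·(1/2)^15 = 2^{1 − 15} = 1/16384.
By linearity of expectation: E[X] = C(30, 6) · 2^{1 − 15} = 593775 · 1/16384 = 593775/16384.
Numerically: E[X] ≈ 36.24115.

E[X] = C(30,6)·2^(1−C(6,2)) = 593775/16384 ≈ 36.24115.


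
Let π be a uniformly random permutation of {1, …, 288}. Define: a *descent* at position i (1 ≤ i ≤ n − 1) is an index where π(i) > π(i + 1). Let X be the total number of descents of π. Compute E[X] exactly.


Write X = Σ X_I over i = 1, …, 287, with X_I the indicator of one descent.
There are 287 indicators.
For each fixed i, the pair (π(i), π(i+1)) is a uniformly random ordered pair of distinct values from {1, …, 288}; by symmetry P[π(i) > π(i+1)] = 1/2.
By linearity: E[X] = 287 · (1/2) = (288 − 1) · (1/2) = 287/2 ≈ 143.50000.

E[X] = 287/2 = 143.50000.


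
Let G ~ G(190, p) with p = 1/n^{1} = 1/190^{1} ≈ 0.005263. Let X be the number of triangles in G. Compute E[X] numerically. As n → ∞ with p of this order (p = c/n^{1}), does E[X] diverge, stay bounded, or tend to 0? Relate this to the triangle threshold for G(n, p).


Number of potential triangles: C(190, 3) = 1125180.
Each occurs with probability p³ ≈ (0.005263)³ ≈ 1.457938e-07.
By linearity: E[X] = C(190, 3)·p³ ≈ 1125180 · 1.457938e-07 ≈ 0.1640.
Here α = 1, so p = 1/n is exactly at the triangle threshold p ~ 1/n. Asymptotically E[X] → c³/6 = 1³/6 = 1/6 ≈ 0.1667, a bounded constant. In this regime the triangle count is asymptotically Poisson(c³/6).

E[X] ≈ 0.1640; in regime p = Θ(1/n^{1}) E[X] stays bounded (at the triangle threshold p ~ 1/n).


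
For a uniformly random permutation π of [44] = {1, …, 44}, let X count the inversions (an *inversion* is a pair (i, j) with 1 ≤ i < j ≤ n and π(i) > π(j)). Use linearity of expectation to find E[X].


Write X = Σ X_I over the C(44, 2) = 946 pairs i < j, with X_I the indicator of one inversion.
There are 946 indicators.
For each fixed pair i < j, the values π(i) and π(j) are two distinct elements of {1, …, 44} in uniformly random order; by symmetry P[π(i) > π(j)] = 1/2.
By linearity: E[X] = 946 · (1/2) = C(44, 2) · (1/2) = 946/2 = 473 ≈ 473.00000.

E[X] = 473 = 473.00000.


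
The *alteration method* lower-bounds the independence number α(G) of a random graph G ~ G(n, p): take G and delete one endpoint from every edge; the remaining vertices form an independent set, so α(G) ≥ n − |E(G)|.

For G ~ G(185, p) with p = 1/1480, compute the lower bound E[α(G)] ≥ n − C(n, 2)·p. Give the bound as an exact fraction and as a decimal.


E[|E(G)|] = C(185, 2)·p = 17020 · (1/1480) = 23/2.
E[α(G)] ≥ n − E[|E(G)|] = 185 − 23/2 = 347/2.
Numerically: ≈ 173.50000.
(This is only a lower bound; the true E[α(G)] may be larger.)

E[α(G)] ≥ 347/2 ≈ 173.50000.


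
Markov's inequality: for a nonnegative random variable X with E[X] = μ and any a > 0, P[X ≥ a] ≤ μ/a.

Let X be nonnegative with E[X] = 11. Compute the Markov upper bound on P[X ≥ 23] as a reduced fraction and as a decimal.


μ = E[X] = 11, a = 23.
Markov: P[X ≥ 23] ≤ μ/a = (11)/23 = 11/23.
Numerically: ≈ 0.478.
(Since a = 23 > μ = 11.000, the bound 11/23 is < 1 and informative.)

P[X ≥ 23] ≤ 11/23 ≈ 0.478.


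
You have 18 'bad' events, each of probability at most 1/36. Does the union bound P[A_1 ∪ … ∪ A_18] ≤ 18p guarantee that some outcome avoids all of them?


Union bound: P[∪_{i=1}^{18} A_i] ≤ Σ_i P[A_i] ≤ 18·p = 18·(1/36) = 1/2.
Numerically: 1/2 ≈ 0.5000000.
Is 1/2 < 1? YES.
Since P[∪ A_i] ≤ 1/2 < 1, the complement has P[∩ A_i^c] ≥ 1 − 1/2 = 1/2 > 0, so some outcome avoids every A_i.

18·p = 1/2 ≈ 0.5000000; existence CERTIFIED by the union bound.


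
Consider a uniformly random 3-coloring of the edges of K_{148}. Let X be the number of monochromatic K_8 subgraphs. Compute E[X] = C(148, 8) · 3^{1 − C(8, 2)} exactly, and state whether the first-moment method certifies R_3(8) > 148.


E[X] = C(148, 8) · 3^{1 − 28} = 4709614623714 · 3^{−27} = 4709614623714/7625597484987.
As a reduced fraction: E[X] = 523290513746/847288609443 ≈ 0.617606.
Is E[X] < 1? YES.
Since E[X] < 1, there exists a 3-coloring of K_{148} with no monochromatic K_8; hence R_3(8) > 148.

E[X] = 523290513746/847288609443 ≈ 0.617606; E[X] < 1, so R_3(8) > 148.
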